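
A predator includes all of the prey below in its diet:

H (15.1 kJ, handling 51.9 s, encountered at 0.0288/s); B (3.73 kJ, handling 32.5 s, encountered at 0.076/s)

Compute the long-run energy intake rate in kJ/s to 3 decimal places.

Energy encountered per unit search time: 0.0288×15.1 + 0.076×3.73 = 0.7184 kJ/s.
Handling time per unit search time: 0.0288×51.9 + 0.076×32.5 = 3.965.
Rate = 0.7184/(1 + 3.965) = 0.1447 kJ/s.

0.145 kJ/s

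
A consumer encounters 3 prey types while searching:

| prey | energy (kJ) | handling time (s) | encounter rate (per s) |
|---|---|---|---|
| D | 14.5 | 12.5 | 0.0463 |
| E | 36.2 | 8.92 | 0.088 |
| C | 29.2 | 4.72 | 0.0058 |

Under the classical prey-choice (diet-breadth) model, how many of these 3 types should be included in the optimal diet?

2

Profitabilities (E/h, kJ/s): C 6.19, E 4.06, D 1.16. Add prey in this order while the next type's profitability exceeds the intake rate on those already taken.
Rate on top 1: 0.1648. E: 4.06 > 0.1648 → include.
Rate on top 2: 1.851. D: 1.16 < 1.851 → exclude; stop.
Optimal diet: C, E — 2 of 3 types.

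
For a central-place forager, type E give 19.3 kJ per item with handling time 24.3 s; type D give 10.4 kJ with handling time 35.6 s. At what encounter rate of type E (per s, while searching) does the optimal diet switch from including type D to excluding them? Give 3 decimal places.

0.024 per s

At the threshold, the rate on type E alone equals the profitability of type D: λ·19.3/(1 + λ·24.3) = 10.4/35.6 = 0.2921.
Rearranging, λ(19.3 − 0.2921×24.3) = 0.2921, so λ = 0.2921/12.2 = 0.02394 per s.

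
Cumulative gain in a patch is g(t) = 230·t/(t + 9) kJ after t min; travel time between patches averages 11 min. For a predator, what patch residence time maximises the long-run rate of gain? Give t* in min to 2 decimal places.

9.95 min

Maximise g(t)/(T+t): set derivative to zero → g'(t)(T+t) = g(t).
g'(t) = 230·9/(t + 9)². Setting 230·9/(t+9)² = 230t/[(t+9)(11+t)] gives 9(11+t) = t(t+9), so t² = 9×11 = 99.
t* = √99 = 9.95 min.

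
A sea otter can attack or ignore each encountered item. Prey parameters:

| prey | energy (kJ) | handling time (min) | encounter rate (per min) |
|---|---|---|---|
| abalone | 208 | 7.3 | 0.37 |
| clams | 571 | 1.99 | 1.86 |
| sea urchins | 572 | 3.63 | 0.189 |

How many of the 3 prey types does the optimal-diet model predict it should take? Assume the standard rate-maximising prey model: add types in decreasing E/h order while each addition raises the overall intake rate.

1

E/h in descending order: clams 287, sea urchins 158, abalone 28.5 kJ/min. The optimal diet is the largest prefix of this list for which every included type satisfies E_i/h_i > R on the types above it.
Rate on top 1: 225.9. sea urchins: 158 < 225.9 → exclude; stop.
Optimal diet: clams — 1 of 3 types.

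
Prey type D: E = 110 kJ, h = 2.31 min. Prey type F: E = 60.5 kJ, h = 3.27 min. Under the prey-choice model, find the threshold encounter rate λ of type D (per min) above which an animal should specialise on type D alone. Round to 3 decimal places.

Drop type F once their profitability E₂/h₂ falls below the rate achievable on type D alone: E₂/h₂ = λE₁/(1 + λh₁).
Solve for λ: λE₁h₂ = E₂(1 + λh₁) → λ(E₁h₂ − E₂h₁) = E₂ → λ = E₂/(E₁h₂ − E₂h₁).
λ = 60.5/(110×3.27 − 60.5×2.31) = 60.5/219.9 = 0.2751 per min.

0.275 per min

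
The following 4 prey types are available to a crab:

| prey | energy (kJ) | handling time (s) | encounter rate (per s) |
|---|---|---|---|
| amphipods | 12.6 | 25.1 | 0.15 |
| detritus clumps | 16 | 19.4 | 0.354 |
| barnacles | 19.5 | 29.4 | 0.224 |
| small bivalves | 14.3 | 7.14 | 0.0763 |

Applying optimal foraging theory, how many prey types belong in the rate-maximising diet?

2

E/h in descending order: small bivalves 2, detritus clumps 0.825, barnacles 0.663, amphipods 0.502 kJ/s. The optimal diet is the largest prefix of this list for which every included type satisfies E_i/h_i > R on the types above it.
Rate on top 1: 0.7063. detritus clumps: 0.825 > 0.7063 → include.
Rate on top 2: 0.803. barnacles: 0.663 < 0.803 → exclude; stop.
Optimal diet: small bivalves, detritus clumps — 2 of 4 types.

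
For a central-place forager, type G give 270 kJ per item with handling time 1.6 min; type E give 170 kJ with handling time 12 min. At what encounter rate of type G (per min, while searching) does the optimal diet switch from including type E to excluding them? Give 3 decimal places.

0.057 per min

Drop type E once their profitability E₂/h₂ falls below the rate achievable on type G alone: E₂/h₂ = λE₁/(1 + λh₁).
Solve for λ: λE₁h₂ = E₂(1 + λh₁) → λ(E₁h₂ − E₂h₁) = E₂ → λ = E₂/(E₁h₂ − E₂h₁).
λ = 170/(270×12 − 170×1.6) = 170/2968 = 0.05728 per min.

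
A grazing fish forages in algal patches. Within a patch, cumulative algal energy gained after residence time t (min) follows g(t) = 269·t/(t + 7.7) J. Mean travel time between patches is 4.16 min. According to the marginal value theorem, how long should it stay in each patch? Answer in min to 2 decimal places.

Optimal t* satisfies g'(t*) = g(t*)/(T + t*).
g'(t) = 269·7.7/(t + 7.7)². Setting 269·7.7/(t+7.7)² = 269t/[(t+7.7)(4.16+t)] gives 7.7(4.16+t) = t(t+7.7), so t² = 7.7×4.16 = 32.03.
t* = √32.03 = 5.66 min.

5.66 min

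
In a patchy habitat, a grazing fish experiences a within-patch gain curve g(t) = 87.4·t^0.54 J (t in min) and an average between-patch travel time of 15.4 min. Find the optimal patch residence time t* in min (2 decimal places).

18.08 min

By the marginal value theorem, leave when the instantaneous gain rate g'(t) equals the habitat-wide average g(t)/(T + t).
g'(t) = 0.54·87.4·t^-0.46. Setting 0.54·87.4·t^-0.46 = 87.4·t^0.54/(15.4+t) gives 0.54(15.4+t) = t, so 0.46·t = 0.54×15.4.
t* = 0.54×15.4/0.46 = 18.08 min.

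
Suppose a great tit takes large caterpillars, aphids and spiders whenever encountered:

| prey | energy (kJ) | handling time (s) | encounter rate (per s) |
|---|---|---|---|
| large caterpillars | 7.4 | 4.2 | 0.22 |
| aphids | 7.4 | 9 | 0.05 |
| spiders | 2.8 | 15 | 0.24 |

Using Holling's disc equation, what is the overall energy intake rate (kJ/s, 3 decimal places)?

Energy encountered per unit search time: 0.22×7.4 + 0.05×7.4 + 0.24×2.8 = 2.67 kJ/s.
Handling time per unit search time: 0.22×4.2 + 0.05×9 + 0.24×15 = 4.974.
Rate = 2.67/(1 + 4.974) = 0.4469 kJ/s.

0.447 kJ/s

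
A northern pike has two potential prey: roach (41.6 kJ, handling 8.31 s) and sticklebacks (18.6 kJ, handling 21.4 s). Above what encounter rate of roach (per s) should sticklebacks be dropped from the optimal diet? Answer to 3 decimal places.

The zero-one rule: include sticklebacks iff E₂/h₂ > λE₁/(1+λh₁). Equality gives the switch point.
λE₁h₂ = E₂ + λE₂h₁ ⇒ λ = E₂/(E₁h₂ − E₂h₁) = 18.6/(890.2 − 154.6) = 0.02528 per s.

0.025 per s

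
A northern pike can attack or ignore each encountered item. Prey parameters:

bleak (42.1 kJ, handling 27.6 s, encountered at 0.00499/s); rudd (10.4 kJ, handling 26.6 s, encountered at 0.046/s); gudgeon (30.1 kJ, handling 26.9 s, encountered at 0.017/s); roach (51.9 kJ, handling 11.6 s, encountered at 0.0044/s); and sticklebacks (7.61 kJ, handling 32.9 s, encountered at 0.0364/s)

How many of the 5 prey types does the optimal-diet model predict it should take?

3

Profitabilities (E/h, kJ/s): roach 4.47, bleak 1.53, gudgeon 1.12, rudd 0.391, sticklebacks 0.231. Add prey in this order while the next type's profitability exceeds the intake rate on those already taken.
Rate on top 1: 0.2173. bleak: 1.53 > 0.2173 → include.
Rate on top 2: 0.3688. gudgeon: 1.12 > 0.3688 → include.
Rate on top 3: 0.5772. rudd: 0.391 < 0.5772 → exclude; stop.
Optimal diet: roach, bleak, gudgeon — 3 of 5 types.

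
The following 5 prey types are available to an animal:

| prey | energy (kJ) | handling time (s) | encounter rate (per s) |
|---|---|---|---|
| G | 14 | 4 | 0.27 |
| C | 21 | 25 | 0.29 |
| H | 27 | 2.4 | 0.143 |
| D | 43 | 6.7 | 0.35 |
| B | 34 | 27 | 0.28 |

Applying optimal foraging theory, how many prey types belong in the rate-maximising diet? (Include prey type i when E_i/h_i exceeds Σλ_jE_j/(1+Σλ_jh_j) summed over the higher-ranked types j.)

Profitabilities (E/h, kJ/s): H 11.2, D 6.42, G 3.5, B 1.26, C 0.84. Add prey in this order while the next type's profitability exceeds the intake rate on those already taken.
Rate on top 1: 2.874. D: 6.42 > 2.874 → include.
Rate on top 2: 5.127. G: 3.5 < 5.127 → exclude; stop.
Optimal diet: H, D — 2 of 5 types.

2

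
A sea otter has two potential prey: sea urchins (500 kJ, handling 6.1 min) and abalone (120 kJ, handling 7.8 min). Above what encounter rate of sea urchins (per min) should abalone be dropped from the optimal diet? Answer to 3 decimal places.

0.038 per min

The zero-one rule: include abalone iff E₂/h₂ > λE₁/(1+λh₁). Equality gives the switch point.
λE₁h₂ = E₂ + λE₂h₁ ⇒ λ = E₂/(E₁h₂ − E₂h₁) = 120/(3900 − 732) = 0.03788 per min.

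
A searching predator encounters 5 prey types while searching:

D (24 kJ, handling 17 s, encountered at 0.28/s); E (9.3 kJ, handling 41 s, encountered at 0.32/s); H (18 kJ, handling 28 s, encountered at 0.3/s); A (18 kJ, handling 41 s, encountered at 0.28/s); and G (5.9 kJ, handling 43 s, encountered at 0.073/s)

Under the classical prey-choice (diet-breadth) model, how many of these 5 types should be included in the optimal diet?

Profitabilities (E/h, kJ/s): D 1.41, H 0.643, A 0.439, E 0.227, G 0.137. Add prey in this order while the next type's profitability exceeds the intake rate on those already taken.
Rate on top 1: 1.167. H: 0.643 < 1.167 → exclude; stop.
Optimal diet: D — 1 of 5 types.

1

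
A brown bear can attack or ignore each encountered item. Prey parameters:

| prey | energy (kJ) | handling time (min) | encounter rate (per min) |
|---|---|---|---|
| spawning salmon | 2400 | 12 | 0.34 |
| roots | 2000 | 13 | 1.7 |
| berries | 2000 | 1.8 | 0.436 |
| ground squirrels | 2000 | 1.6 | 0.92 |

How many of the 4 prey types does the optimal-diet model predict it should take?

Rank by E/h (kJ/min): ground squirrels 1.25e+03, berries 1.11e+03, spawning salmon 200, roots 154. Include each in turn until the next type's E/h falls below the running intake rate.
Rate on top 1: 744.3. berries: 1.11e+03 > 744.3 → include.
Rate on top 2: 832.7. spawning salmon: 200 < 832.7 → exclude; stop.
Optimal diet: ground squirrels, berries — 2 of 4 types.

2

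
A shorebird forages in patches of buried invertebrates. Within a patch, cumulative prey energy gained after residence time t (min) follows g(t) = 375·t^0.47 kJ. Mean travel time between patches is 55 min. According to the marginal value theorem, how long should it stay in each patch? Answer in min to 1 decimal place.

48.8 min

Maximise g(t)/(T+t): set derivative to zero → g'(t)(T+t) = g(t).
g'(t) = 0.47·375·t^-0.53. Setting 0.47·375·t^-0.53 = 375·t^0.47/(55+t) gives 0.47(55+t) = t, so 0.53·t = 0.47×55.
t* = 0.47×55/0.53 = 48.77 min.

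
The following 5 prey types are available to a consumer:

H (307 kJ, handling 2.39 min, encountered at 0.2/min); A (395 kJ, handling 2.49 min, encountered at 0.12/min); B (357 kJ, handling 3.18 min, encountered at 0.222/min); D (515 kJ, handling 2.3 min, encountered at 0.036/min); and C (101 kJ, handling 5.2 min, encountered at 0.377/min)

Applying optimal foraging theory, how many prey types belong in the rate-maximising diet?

4

Rank by E/h (kJ/min): D 224, A 159, H 128, B 112, C 19.4. Include each in turn until the next type's E/h falls below the running intake rate.
Rate on top 1: 17.12. A: 159 > 17.12 → include.
Rate on top 2: 47.73. H: 128 > 47.73 → include.
Rate on top 3: 68.48. B: 112 > 68.48 → include.
Rate on top 4: 80.53. C: 19.4 < 80.53 → exclude; stop.
Optimal diet: D, A, H, B — 4 of 5 types.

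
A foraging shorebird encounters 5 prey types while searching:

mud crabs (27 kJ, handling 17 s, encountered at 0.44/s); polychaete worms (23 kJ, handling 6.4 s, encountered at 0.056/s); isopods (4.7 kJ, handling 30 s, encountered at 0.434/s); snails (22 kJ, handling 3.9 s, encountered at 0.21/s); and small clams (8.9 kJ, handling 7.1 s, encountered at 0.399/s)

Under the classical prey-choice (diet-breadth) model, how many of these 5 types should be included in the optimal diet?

2

Profitabilities (E/h, kJ/s): snails 5.64, polychaete worms 3.59, mud crabs 1.59, small clams 1.25, isopods 0.157. Add prey in this order while the next type's profitability exceeds the intake rate on those already taken.
Rate on top 1: 2.54. polychaete worms: 3.59 > 2.54 → include.
Rate on top 2: 2.713. mud crabs: 1.59 < 2.713 → exclude; stop.
Optimal diet: snails, polychaete worms — 2 of 5 types.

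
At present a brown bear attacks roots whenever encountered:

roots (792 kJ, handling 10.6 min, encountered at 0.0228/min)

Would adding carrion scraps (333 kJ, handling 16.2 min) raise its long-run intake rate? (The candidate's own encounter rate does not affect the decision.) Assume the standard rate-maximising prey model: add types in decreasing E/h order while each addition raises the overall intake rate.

Current rate: (0.0228×792)/(1 + 0.0228×10.6) = 14.54 kJ/min.
carrion scraps: E/h = 333/16.2 = 20.56 kJ/min.
20.56 > 14.54, so adding carrion scraps raises the average — include it.

Yes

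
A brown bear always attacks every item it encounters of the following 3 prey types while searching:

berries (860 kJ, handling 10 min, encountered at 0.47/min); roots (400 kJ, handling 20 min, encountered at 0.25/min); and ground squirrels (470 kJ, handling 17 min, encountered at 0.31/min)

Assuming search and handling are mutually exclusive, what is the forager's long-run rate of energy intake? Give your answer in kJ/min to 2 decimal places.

40.70 kJ/min

R = (0.47×860 + 0.25×400 + 0.31×470) / (1 + 0.47×10 + 0.25×20 + 0.31×17) = 649.9/15.97 = 40.7 kJ/min.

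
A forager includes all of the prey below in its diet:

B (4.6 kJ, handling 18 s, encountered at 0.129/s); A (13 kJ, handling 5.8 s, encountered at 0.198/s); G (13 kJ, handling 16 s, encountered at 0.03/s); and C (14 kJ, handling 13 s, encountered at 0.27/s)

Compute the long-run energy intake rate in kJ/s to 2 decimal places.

R = (0.129×4.6 + 0.198×13 + 0.03×13 + 0.27×14) / (1 + 0.129×18 + 0.198×5.8 + 0.03×16 + 0.27×13) = 7.337/8.46 = 0.8673 kJ/s.

0.87 kJ/s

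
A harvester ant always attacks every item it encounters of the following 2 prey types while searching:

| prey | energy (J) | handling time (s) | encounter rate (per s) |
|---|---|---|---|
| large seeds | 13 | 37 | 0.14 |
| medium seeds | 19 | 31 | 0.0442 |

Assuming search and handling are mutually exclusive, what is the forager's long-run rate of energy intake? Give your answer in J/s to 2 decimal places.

R = Σλ_iE_i / (1 + Σλ_ih_i)
Numerator: 0.14×13 + 0.0442×19 = 2.66
Denominator: 1 + 0.14×37 + 0.0442×31 = 7.55
R = 2.66/7.55 = 0.3523 J/s

0.35 J/s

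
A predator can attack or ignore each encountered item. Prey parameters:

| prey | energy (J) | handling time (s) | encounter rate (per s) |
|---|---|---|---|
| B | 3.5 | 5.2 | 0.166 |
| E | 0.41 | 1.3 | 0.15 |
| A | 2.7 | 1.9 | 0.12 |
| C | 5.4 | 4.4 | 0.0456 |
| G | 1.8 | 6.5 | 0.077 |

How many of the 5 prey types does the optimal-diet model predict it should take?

Rank by E/h (J/s): A 1.42, C 1.23, B 0.673, E 0.315, G 0.277. Include each in turn until the next type's E/h falls below the running intake rate.
Rate on top 1: 0.2638. C: 1.23 > 0.2638 → include.
Rate on top 2: 0.3991. B: 0.673 > 0.3991 → include.
Rate on top 3: 0.5023. E: 0.315 < 0.5023 → exclude; stop.
Optimal diet: A, C, B — 3 of 5 types.

3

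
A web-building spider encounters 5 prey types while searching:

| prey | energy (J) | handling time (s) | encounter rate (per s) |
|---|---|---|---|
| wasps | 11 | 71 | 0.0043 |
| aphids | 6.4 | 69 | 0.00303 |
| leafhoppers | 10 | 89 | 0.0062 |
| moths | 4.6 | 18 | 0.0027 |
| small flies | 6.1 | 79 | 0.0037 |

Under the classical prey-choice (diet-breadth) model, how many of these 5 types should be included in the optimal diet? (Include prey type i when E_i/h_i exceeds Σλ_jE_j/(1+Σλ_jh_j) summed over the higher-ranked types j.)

E/h in descending order: moths 0.256, wasps 0.155, leafhoppers 0.112, aphids 0.0928, small flies 0.0772 J/s. The optimal diet is the largest prefix of this list for which every included type satisfies E_i/h_i > R on the types above it.
Rate on top 1: 0.01184. wasps: 0.155 > 0.01184 → include.
Rate on top 2: 0.04411. leafhoppers: 0.112 > 0.04411 → include.
Rate on top 3: 0.06387. aphids: 0.0928 > 0.06387 → include.
Rate on top 4: 0.06673. small flies: 0.0772 > 0.06673 → include.
Optimal diet: moths, wasps, leafhoppers, aphids, small flies — 5 of 5 types.

5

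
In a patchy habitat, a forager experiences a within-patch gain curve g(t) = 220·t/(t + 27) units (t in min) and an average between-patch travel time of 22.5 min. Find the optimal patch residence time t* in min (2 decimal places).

24.65 min

Maximise g(t)/(T+t): set derivative to zero → g'(t)(T+t) = g(t).
g'(t) = 220·27/(t + 27)². Setting 220·27/(t+27)² = 220t/[(t+27)(22.5+t)] gives 27(22.5+t) = t(t+27), so t² = 27×22.5 = 607.5.
t* = √607.5 = 24.65 min.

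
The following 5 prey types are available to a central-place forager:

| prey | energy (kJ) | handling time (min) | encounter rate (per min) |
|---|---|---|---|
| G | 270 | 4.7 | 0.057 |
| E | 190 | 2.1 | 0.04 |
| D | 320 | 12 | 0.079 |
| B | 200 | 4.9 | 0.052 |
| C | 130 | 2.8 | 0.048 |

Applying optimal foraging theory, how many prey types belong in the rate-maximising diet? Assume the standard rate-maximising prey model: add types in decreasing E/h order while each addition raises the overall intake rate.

E/h in descending order: E 90.5, G 57.4, C 46.4, B 40.8, D 26.7 kJ/min. The optimal diet is the largest prefix of this list for which every included type satisfies E_i/h_i > R on the types above it.
Rate on top 1: 7.011. G: 57.4 > 7.011 → include.
Rate on top 2: 17.01. C: 46.4 > 17.01 → include.
Rate on top 3: 19.67. B: 40.8 > 19.67 → include.
Rate on top 4: 22.76. D: 26.7 > 22.76 → include.
Optimal diet: E, G, C, B, D — 5 of 5 types.

5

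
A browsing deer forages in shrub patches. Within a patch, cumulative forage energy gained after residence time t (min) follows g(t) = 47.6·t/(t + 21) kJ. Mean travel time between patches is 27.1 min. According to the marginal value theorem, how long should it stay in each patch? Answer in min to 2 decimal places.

Maximise g(t)/(T+t): set derivative to zero → g'(t)(T+t) = g(t).
g'(t) = 47.6·21/(t + 21)². Setting 47.6·21/(t+21)² = 47.6t/[(t+21)(27.1+t)] gives 21(27.1+t) = t(t+21), so t² = 21×27.1 = 569.1.
t* = √569.1 = 23.86 min.

23.86 min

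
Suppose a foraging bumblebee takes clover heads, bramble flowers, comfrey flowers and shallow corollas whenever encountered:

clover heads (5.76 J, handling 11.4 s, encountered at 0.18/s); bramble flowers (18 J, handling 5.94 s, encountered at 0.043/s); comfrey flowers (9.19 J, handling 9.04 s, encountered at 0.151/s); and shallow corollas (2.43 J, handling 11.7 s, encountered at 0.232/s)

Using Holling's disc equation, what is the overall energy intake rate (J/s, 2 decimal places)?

Energy encountered per unit search time: 0.18×5.76 + 0.043×18 + 0.151×9.19 + 0.232×2.43 = 3.762 J/s.
Handling time per unit search time: 0.18×11.4 + 0.043×5.94 + 0.151×9.04 + 0.232×11.7 = 6.387.
Rate = 3.762/(1 + 6.387) = 0.5093 J/s.

0.51 J/s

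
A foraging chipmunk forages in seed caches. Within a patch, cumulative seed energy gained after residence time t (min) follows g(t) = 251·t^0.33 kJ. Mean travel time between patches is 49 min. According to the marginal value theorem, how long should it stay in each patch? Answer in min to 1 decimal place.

By the marginal value theorem, leave when the instantaneous gain rate g'(t) equals the habitat-wide average g(t)/(T + t).
g'(t) = 0.33·251·t^-0.67. Setting 0.33·251·t^-0.67 = 251·t^0.33/(49+t) gives 0.33(49+t) = t, so 0.67·t = 0.33×49.
t* = 0.33×49/0.67 = 24.13 min.

24.1 min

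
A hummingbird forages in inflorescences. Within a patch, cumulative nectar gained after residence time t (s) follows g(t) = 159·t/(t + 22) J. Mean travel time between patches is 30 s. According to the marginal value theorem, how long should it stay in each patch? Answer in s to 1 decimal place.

Optimal t* satisfies g'(t*) = g(t*)/(T + t*).
g'(t) = 159·22/(t + 22)². Setting 159·22/(t+22)² = 159t/[(t+22)(30+t)] gives 22(30+t) = t(t+22), so t² = 22×30 = 660.
t* = √660 = 25.69 s.

25.7 s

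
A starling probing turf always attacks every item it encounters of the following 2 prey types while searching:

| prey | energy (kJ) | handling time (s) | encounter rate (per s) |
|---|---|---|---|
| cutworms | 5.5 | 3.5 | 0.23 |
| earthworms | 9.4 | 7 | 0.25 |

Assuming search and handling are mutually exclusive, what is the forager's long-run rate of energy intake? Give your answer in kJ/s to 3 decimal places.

1.017 kJ/s

Energy encountered per unit search time: 0.23×5.5 + 0.25×9.4 = 3.615 kJ/s.
Handling time per unit search time: 0.23×3.5 + 0.25×7 = 2.555.
Rate = 3.615/(1 + 2.555) = 1.017 kJ/s.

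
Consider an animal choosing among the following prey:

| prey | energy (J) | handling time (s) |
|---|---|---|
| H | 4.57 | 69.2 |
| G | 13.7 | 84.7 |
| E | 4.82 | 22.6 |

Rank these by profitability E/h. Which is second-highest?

Profitability E/h (J/s): H = 4.57/69.2 = 0.066, G = 13.7/84.7 = 0.162, E = 4.82/22.6 = 0.213.
Ranked: E > G > H.

G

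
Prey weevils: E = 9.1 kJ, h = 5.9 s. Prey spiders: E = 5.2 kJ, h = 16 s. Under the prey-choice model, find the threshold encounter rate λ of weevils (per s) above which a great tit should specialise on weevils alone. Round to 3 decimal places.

0.045 per s

Drop spiders once their profitability E₂/h₂ falls below the rate achievable on weevils alone: E₂/h₂ = λE₁/(1 + λh₁).
Solve for λ: λE₁h₂ = E₂(1 + λh₁) → λ(E₁h₂ − E₂h₁) = E₂ → λ = E₂/(E₁h₂ − E₂h₁).
λ = 5.2/(9.1×16 − 5.2×5.9) = 5.2/114.9 = 0.04525 per s.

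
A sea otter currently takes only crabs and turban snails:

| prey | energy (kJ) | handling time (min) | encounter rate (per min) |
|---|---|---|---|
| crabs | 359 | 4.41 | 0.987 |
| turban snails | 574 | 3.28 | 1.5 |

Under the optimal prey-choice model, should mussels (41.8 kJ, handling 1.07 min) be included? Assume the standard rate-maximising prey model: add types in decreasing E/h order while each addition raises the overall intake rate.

No

Current rate: (0.987×359 + 1.5×574)/(1 + 0.987×4.41 + 1.5×3.28) = 118.3 kJ/min.
Profitability of mussels: 41.8/1.07 = 39.07 kJ/min.
39.07 < 118.3, so adding mussels would lower the average — exclude it.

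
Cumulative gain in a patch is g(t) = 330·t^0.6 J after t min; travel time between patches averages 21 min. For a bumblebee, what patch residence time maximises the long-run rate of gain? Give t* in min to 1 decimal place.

31.5 min

By the marginal value theorem, leave when the instantaneous gain rate g'(t) equals the habitat-wide average g(t)/(T + t).
g'(t) = 0.6·330·t^-0.4. Setting 0.6·330·t^-0.4 = 330·t^0.6/(21+t) gives 0.6(21+t) = t, so 0.40·t = 0.6×21.
t* = 0.6×21/0.40 = 31.5 min.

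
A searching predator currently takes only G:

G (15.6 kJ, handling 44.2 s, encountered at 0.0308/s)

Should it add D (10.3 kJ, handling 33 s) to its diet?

Yes

Intake rate on the current diet: R = (0.0308×15.6) / (1 + 0.0308×44.2) = 0.4805/2.361 = 0.2035 kJ/s.
Profitability of D: 10.3/33 = 0.3121 kJ/s.
0.3121 > 0.2035, so adding D raises the average — include it.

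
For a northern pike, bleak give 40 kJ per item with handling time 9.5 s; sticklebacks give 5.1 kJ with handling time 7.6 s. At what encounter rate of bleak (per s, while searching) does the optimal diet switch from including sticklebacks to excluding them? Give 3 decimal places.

At the threshold, the rate on bleak alone equals the profitability of sticklebacks: λ·40/(1 + λ·9.5) = 5.1/7.6 = 0.6711.
Rearranging, λ(40 − 0.6711×9.5) = 0.6711, so λ = 0.6711/33.62 = 0.01996 per s.

0.020 per s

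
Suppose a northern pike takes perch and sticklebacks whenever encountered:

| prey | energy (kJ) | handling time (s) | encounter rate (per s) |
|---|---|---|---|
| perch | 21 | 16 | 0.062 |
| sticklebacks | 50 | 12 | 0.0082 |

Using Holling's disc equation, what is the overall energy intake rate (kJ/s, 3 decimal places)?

Energy encountered per unit search time: 0.062×21 + 0.0082×50 = 1.712 kJ/s.
Handling time per unit search time: 0.062×16 + 0.0082×12 = 1.09.
Rate = 1.712/(1 + 1.09) = 0.819 kJ/s.

0.819 kJ/s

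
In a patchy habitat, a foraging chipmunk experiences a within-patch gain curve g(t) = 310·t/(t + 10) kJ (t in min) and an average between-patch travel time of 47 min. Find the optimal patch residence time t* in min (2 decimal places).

Maximise g(t)/(T+t): set derivative to zero → g'(t)(T+t) = g(t).
g'(t) = 310·10/(t + 10)². Setting 310·10/(t+10)² = 310t/[(t+10)(47+t)] gives 10(47+t) = t(t+10), so t² = 10×47 = 470.
t* = √470 = 21.68 min.

21.68 min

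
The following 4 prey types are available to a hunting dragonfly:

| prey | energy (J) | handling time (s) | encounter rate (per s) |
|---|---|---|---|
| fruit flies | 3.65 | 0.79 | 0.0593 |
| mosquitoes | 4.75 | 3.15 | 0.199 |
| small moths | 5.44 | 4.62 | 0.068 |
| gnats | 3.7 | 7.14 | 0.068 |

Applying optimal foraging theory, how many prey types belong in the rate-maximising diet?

3

E/h in descending order: fruit flies 4.62, mosquitoes 1.51, small moths 1.18, gnats 0.518 J/s. The optimal diet is the largest prefix of this list for which every included type satisfies E_i/h_i > R on the types above it.
Rate on top 1: 0.2068. mosquitoes: 1.51 > 0.2068 → include.
Rate on top 2: 0.6941. small moths: 1.18 > 0.6941 → include.
Rate on top 3: 0.7705. gnats: 0.518 < 0.7705 → exclude; stop.
Optimal diet: fruit flies, mosquitoes, small moths — 3 of 4 types.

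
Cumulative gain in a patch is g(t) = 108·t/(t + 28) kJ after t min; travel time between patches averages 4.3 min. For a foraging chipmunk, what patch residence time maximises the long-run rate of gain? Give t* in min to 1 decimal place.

11.0 min

Optimal t* satisfies g'(t*) = g(t*)/(T + t*).
g'(t) = 108·28/(t + 28)². Setting 108·28/(t+28)² = 108t/[(t+28)(4.3+t)] gives 28(4.3+t) = t(t+28), so t² = 28×4.3 = 120.4.
t* = √120.4 = 10.97 min.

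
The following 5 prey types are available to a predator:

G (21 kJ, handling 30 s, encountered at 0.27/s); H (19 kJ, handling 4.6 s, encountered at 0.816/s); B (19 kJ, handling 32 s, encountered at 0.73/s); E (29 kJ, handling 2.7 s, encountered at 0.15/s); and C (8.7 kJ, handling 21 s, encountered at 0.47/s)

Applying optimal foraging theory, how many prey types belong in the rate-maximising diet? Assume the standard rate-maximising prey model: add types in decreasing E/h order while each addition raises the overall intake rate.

2

Rank by E/h (kJ/s): E 10.7, H 4.13, G 0.7, B 0.594, C 0.414. Include each in turn until the next type's E/h falls below the running intake rate.
Rate on top 1: 3.096. H: 4.13 > 3.096 → include.
Rate on top 2: 3.849. G: 0.7 < 3.849 → exclude; stop.
Optimal diet: E, H — 2 of 5 types.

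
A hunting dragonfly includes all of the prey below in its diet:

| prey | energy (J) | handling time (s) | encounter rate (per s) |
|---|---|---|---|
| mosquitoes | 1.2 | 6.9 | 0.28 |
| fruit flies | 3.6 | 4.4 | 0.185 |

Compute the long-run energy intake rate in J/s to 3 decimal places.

0.267 J/s

R = (0.28×1.2 + 0.185×3.6) / (1 + 0.28×6.9 + 0.185×4.4) = 1.002/3.746 = 0.2675 J/s.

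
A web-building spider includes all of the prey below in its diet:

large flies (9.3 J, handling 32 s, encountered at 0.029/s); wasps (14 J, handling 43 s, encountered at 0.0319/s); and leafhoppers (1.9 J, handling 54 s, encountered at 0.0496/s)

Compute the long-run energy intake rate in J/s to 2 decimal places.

0.14 J/s

Energy encountered per unit search time: 0.029×9.3 + 0.0319×14 + 0.0496×1.9 = 0.8105 J/s.
Handling time per unit search time: 0.029×32 + 0.0319×43 + 0.0496×54 = 4.978.
Rate = 0.8105/(1 + 4.978) = 0.1356 J/s.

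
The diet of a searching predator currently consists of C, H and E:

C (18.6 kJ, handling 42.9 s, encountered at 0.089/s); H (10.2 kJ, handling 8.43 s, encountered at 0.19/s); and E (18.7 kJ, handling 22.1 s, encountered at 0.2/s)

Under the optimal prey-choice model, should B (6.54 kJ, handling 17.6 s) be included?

On C, H and E alone, R = ΣλE/(1+Σλh) = 7.333/10.84 = 0.6765 kJ/s.
Profitability of B: 6.54/17.6 = 0.3716 kJ/s.
Since 0.3716 < R, time spent handling B is better spent searching.

No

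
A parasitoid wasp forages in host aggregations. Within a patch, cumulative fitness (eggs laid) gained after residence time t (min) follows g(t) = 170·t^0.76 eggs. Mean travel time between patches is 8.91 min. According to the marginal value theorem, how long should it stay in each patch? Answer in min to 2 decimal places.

Optimal t* satisfies g'(t*) = g(t*)/(T + t*).
g'(t) = 0.76·170·t^-0.24. Setting 0.76·170·t^-0.24 = 170·t^0.76/(8.91+t) gives 0.76(8.91+t) = t, so 0.24·t = 0.76×8.91.
t* = 0.76×8.91/0.24 = 28.22 min.

28.22 min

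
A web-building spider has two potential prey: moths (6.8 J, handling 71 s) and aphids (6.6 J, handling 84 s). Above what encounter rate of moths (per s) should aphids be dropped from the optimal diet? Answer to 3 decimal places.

The zero-one rule: include aphids iff E₂/h₂ > λE₁/(1+λh₁). Equality gives the switch point.
λE₁h₂ = E₂ + λE₂h₁ ⇒ λ = E₂/(E₁h₂ − E₂h₁) = 6.6/(571.2 − 468.6) = 0.06433 per s.

0.064 per s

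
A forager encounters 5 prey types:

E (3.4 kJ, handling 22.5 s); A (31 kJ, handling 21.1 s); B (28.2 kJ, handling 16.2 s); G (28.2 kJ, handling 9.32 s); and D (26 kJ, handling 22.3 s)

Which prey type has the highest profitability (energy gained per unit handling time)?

G

Profitability E/h (kJ/s): E = 3.4/22.5 = 0.151, A = 31/21.1 = 1.47, B = 28.2/16.2 = 1.74, G = 28.2/9.32 = 3.03, D = 26/22.3 = 1.17.
Ranked: G > B > A > D > E.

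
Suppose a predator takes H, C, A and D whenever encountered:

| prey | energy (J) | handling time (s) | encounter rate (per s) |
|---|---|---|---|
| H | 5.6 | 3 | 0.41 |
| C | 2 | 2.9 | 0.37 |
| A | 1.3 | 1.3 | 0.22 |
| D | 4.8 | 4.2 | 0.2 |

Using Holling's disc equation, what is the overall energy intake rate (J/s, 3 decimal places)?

Energy encountered per unit search time: 0.41×5.6 + 0.37×2 + 0.22×1.3 + 0.2×4.8 = 4.282 J/s.
Handling time per unit search time: 0.41×3 + 0.37×2.9 + 0.22×1.3 + 0.2×4.2 = 3.429.
Rate = 4.282/(1 + 3.429) = 0.9668 J/s.

0.967 J/s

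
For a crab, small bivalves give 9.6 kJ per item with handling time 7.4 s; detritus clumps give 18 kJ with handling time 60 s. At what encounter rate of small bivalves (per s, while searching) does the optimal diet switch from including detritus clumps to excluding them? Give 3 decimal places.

At the threshold, the rate on small bivalves alone equals the profitability of detritus clumps: λ·9.6/(1 + λ·7.4) = 18/60 = 0.3.
Rearranging, λ(9.6 − 0.3×7.4) = 0.3, so λ = 0.3/7.38 = 0.04065 per s.

0.041 per s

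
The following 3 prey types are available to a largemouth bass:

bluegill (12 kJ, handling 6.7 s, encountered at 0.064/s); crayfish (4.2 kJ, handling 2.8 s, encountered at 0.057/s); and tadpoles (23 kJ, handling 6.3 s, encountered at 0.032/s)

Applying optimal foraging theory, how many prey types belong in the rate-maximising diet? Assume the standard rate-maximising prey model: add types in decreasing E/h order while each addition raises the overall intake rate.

3

Profitabilities (E/h, kJ/s): tadpoles 3.65, bluegill 1.79, crayfish 1.5. Add prey in this order while the next type's profitability exceeds the intake rate on those already taken.
Rate on top 1: 0.6125. bluegill: 1.79 > 0.6125 → include.
Rate on top 2: 0.9225. crayfish: 1.5 > 0.9225 → include.
Optimal diet: tadpoles, bluegill, crayfish — 3 of 3 types.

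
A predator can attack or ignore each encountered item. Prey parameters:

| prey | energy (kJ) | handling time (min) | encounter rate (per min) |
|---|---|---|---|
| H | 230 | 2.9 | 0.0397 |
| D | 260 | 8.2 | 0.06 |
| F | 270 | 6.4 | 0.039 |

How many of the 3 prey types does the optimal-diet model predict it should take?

3

Profitabilities (E/h, kJ/min): H 79.3, F 42.2, D 31.7. Add prey in this order while the next type's profitability exceeds the intake rate on those already taken.
Rate on top 1: 8.188. F: 42.2 > 8.188 → include.
Rate on top 2: 14.41. D: 31.7 > 14.41 → include.
Optimal diet: H, F, D — 3 of 3 types.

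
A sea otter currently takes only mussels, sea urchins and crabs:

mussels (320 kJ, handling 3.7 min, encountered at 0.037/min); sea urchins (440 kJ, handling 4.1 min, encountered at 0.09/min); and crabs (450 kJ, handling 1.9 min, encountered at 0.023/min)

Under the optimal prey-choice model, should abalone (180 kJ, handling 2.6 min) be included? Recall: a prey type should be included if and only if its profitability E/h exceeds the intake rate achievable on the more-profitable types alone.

Yes

Intake rate on the current diet: R = (0.037×320 + 0.09×440 + 0.023×450) / (1 + 0.037×3.7 + 0.09×4.1 + 0.023×1.9) = 61.79/1.55 = 39.87 kJ/min.
abalone: E/h = 180/2.6 = 69.23 kJ/min.
69.23 > 39.87, so adding abalone raises the average — include it.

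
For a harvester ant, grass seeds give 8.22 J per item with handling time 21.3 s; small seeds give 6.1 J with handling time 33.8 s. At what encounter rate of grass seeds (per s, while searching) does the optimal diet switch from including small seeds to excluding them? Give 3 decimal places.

0.041 per s

At the threshold, the rate on grass seeds alone equals the profitability of small seeds: λ·8.22/(1 + λ·21.3) = 6.1/33.8 = 0.1805.
Rearranging, λ(8.22 − 0.1805×21.3) = 0.1805, so λ = 0.1805/4.376 = 0.04124 per s.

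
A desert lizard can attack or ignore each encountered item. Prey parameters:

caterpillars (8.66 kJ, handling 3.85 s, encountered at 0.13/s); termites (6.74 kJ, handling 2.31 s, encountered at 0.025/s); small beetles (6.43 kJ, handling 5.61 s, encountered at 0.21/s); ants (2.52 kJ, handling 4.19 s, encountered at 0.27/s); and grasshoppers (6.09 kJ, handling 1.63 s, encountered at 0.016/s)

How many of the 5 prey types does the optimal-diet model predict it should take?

4

Rank by E/h (kJ/s): grasshoppers 3.74, termites 2.92, caterpillars 2.25, small beetles 1.15, ants 0.601. Include each in turn until the next type's E/h falls below the running intake rate.
Rate on top 1: 0.09496. termites: 2.92 > 0.09496 → include.
Rate on top 2: 0.2454. caterpillars: 2.25 > 0.2454 → include.
Rate on top 3: 0.8784. small beetles: 1.15 > 0.8784 → include.
Rate on top 4: 0.9926. ants: 0.601 < 0.9926 → exclude; stop.
Optimal diet: grasshoppers, termites, caterpillars, small beetles — 4 of 5 types.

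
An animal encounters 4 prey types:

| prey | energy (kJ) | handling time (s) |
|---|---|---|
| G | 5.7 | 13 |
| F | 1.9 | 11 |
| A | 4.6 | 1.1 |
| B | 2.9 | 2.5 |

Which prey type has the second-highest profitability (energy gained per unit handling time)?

B

In descending order of E/h:
A: 4.6/1.1 = 4.18 kJ/s
B: 2.9/2.5 = 1.16 kJ/s
G: 5.7/13 = 0.438 kJ/s
F: 1.9/11 = 0.173 kJ/s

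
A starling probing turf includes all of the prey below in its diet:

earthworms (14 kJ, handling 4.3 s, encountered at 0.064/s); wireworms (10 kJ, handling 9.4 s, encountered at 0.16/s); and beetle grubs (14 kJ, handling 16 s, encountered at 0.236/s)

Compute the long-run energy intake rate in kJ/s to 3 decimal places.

Energy encountered per unit search time: 0.064×14 + 0.16×10 + 0.236×14 = 5.8 kJ/s.
Handling time per unit search time: 0.064×4.3 + 0.16×9.4 + 0.236×16 = 5.555.
Rate = 5.8/(1 + 5.555) = 0.8848 kJ/s.

0.885 kJ/s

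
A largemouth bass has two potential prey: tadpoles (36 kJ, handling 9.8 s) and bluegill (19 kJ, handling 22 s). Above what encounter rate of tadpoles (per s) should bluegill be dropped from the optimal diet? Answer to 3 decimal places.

The zero-one rule: include bluegill iff E₂/h₂ > λE₁/(1+λh₁). Equality gives the switch point.
λE₁h₂ = E₂ + λE₂h₁ ⇒ λ = E₂/(E₁h₂ − E₂h₁) = 19/(792 − 186.2) = 0.03136 per s.

0.031 per s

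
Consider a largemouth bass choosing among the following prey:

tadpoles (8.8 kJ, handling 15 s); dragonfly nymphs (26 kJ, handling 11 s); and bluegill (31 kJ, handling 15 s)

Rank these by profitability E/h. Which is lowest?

In descending order of E/h:
dragonfly nymphs: 26/11 = 2.36 kJ/s
bluegill: 31/15 = 2.07 kJ/s
tadpoles: 8.8/15 = 0.587 kJ/s

tadpoles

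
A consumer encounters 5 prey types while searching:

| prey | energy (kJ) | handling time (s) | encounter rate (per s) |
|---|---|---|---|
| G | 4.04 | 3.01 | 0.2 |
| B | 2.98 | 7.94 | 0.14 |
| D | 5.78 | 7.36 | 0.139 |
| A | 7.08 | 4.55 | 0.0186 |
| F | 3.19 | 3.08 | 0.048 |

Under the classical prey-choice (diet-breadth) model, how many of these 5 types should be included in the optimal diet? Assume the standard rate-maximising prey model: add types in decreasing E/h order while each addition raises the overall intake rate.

4

Rank by E/h (kJ/s): A 1.56, G 1.34, F 1.04, D 0.785, B 0.375. Include each in turn until the next type's E/h falls below the running intake rate.
Rate on top 1: 0.1214. G: 1.34 > 0.1214 → include.
Rate on top 2: 0.5571. F: 1.04 > 0.5571 → include.
Rate on top 3: 0.5957. D: 0.785 > 0.5957 → include.
Rate on top 4: 0.6636. B: 0.375 < 0.6636 → exclude; stop.
Optimal diet: A, G, F, D — 4 of 5 types.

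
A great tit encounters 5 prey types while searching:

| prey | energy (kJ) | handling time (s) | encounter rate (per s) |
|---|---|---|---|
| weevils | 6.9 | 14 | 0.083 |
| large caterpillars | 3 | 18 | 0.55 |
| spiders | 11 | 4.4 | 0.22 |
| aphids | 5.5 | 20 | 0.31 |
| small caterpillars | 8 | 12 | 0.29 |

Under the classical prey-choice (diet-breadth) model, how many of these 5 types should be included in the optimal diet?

E/h in descending order: spiders 2.5, small caterpillars 0.667, weevils 0.493, aphids 0.275, large caterpillars 0.167 kJ/s. The optimal diet is the largest prefix of this list for which every included type satisfies E_i/h_i > R on the types above it.
Rate on top 1: 1.23. small caterpillars: 0.667 < 1.23 → exclude; stop.
Optimal diet: spiders — 1 of 5 types.

1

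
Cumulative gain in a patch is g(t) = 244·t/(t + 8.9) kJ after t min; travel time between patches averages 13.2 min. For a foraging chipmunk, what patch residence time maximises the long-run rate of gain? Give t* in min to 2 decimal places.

10.84 min

Maximise g(t)/(T+t): set derivative to zero → g'(t)(T+t) = g(t).
g'(t) = 244·8.9/(t + 8.9)². Setting 244·8.9/(t+8.9)² = 244t/[(t+8.9)(13.2+t)] gives 8.9(13.2+t) = t(t+8.9), so t² = 8.9×13.2 = 117.5.
t* = √117.5 = 10.84 min.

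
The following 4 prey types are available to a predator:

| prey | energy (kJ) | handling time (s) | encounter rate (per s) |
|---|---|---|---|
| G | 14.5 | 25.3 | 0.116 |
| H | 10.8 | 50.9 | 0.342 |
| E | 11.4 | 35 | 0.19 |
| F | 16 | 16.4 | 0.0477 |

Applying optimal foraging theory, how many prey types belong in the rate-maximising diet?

E/h in descending order: F 0.976, G 0.573, E 0.326, H 0.212 kJ/s. The optimal diet is the largest prefix of this list for which every included type satisfies E_i/h_i > R on the types above it.
Rate on top 1: 0.4282. G: 0.573 > 0.4282 → include.
Rate on top 2: 0.5184. E: 0.326 < 0.5184 → exclude; stop.
Optimal diet: F, G — 2 of 4 types.

2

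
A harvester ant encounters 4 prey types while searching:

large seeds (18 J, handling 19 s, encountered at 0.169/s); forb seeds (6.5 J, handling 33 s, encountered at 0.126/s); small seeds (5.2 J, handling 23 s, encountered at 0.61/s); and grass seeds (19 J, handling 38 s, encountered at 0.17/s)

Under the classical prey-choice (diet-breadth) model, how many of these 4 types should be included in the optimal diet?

1

E/h in descending order: large seeds 0.947, grass seeds 0.5, small seeds 0.226, forb seeds 0.197 J/s. The optimal diet is the largest prefix of this list for which every included type satisfies E_i/h_i > R on the types above it.
Rate on top 1: 0.7224. grass seeds: 0.5 < 0.7224 → exclude; stop.
Optimal diet: large seeds — 1 of 4 types.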